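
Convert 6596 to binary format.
Convert 6596 (decimal) → 6596 = 4096 + 2048 + 256 + 128 + 64 + 4 → 0b1100111000100 (binary)
0b1100111000100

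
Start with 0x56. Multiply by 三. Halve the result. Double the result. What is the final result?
Convert 0x56 (hexadecimal) → 5×16 + 6 = 86 (decimal)
Start: 86
Convert 三 (Chinese numeral) → 3 (decimal)
86 × 3 = 258
258 ÷ 2 = 129
129 × 2 = 258
258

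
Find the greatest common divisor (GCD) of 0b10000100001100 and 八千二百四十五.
Convert 0b10000100001100 (binary) → 8192 + 256 + 8 + 4 = 8460 (decimal)
Convert 八千二百四十五 (Chinese numeral) → 8×1000 + 2×100 + 4×10 + 5 = 8245 (decimal)
Compute gcd(8460, 8245) = 5
5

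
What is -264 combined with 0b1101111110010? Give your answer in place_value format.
Convert 0b1101111110010 (binary) → 4096 + 2048 + 512 + 256 + 128 + 64 + 32 + 16 + 2 = 7154 (decimal)
Compute -264 + 7154 = 6890
Convert 6890 (decimal) → 6890 = 6×1000 + 8×100 + 9×10 → 6 thousands, 8 hundreds, 9 tens (place-value notation)
6 thousands, 8 hundreds, 9 tens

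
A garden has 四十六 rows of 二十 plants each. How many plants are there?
Convert 二十 (Chinese numeral) → 2×10 = 20 (decimal)
Convert 四十六 (Chinese numeral) → 4×10 + 6 = 46 (decimal)
Compute 20 × 46 = 920
920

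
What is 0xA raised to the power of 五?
Convert 0xA (hexadecimal) → 10 (decimal)
Convert 五 (Chinese numeral) → 5 (decimal)
Compute 10 ^ 5 = 100000
100000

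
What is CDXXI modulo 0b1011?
Convert CDXXI (Roman numeral) → 400 + 10 + 10 + 1 = 421 (decimal)
Convert 0b1011 (binary) → 8 + 2 + 1 = 11 (decimal)
Compute 421 mod 11 = 3
3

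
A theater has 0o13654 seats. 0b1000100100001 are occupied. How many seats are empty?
Convert 0o13654 (octal) → 1×4096 + 3×512 + 6×64 + 5×8 + 4 = 6060 (decimal)
Convert 0b1000100100001 (binary) → 4096 + 256 + 32 + 1 = 4385 (decimal)
Compute 6060 - 4385 = 1675
1675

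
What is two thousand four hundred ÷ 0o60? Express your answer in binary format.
Convert two thousand four hundred (English words) → 2×1000 + 4×100 = 2400 (decimal)
Convert 0o60 (octal) → 6×8 = 48 (decimal)
Compute 2400 ÷ 48 = 50
Convert 50 (decimal) → 50 = 32 + 16 + 2 → 0b110010 (binary)
0b110010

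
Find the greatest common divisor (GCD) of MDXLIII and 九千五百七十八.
Convert MDXLIII (Roman numeral) → 1000 + 500 + 40 + 1 + 1 + 1 = 1543 (decimal)
Convert 九千五百七十八 (Chinese numeral) → 9×1000 + 5×100 + 7×10 + 8 = 9578 (decimal)
Compute gcd(1543, 9578) = 1
1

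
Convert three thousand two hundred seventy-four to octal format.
Convert three thousand two hundred seventy-four (English words) → 3×1000 + 2×100 + 74 = 3274 (decimal)
Convert 3274 (decimal) → 3274 = 6×512 + 3×64 + 1×8 + 2 → 0o6312 (octal)
0o6312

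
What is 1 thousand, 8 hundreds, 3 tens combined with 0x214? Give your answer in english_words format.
Convert 1 thousand, 8 hundreds, 3 tens (place-value notation) → 1×1000 + 8×100 + 3×10 = 1830 (decimal)
Convert 0x214 (hexadecimal) → 2×256 + 1×16 + 4 = 532 (decimal)
Compute 1830 + 532 = 2362
Convert 2362 (decimal) → 2362 = 2×1000 + 3×100 + 62 → two thousand three hundred sixty-two (English words)
two thousand three hundred sixty-two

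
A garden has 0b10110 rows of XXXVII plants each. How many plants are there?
Convert XXXVII (Roman numeral) → 10 + 10 + 10 + 5 + 1 + 1 = 37 (decimal)
Convert 0b10110 (binary) → 16 + 4 + 2 = 22 (decimal)
Compute 37 × 22 = 814
814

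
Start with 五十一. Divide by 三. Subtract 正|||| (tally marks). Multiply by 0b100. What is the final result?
Convert 五十一 (Chinese numeral) → 5×10 + 1 = 51 (decimal)
Start: 51
Convert 三 (Chinese numeral) → 3 (decimal)
51 ÷ 3 = 17
Convert 正|||| (tally marks) → 5 + 4 = 9 (decimal)
17 - 9 = 8
Convert 0b100 (binary) → 4 (decimal)
8 × 4 = 32
32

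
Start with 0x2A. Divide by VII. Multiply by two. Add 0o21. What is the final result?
Convert 0x2A (hexadecimal) → 2×16 + 10 = 42 (decimal)
Start: 42
Convert VII (Roman numeral) → 5 + 1 + 1 = 7 (decimal)
42 ÷ 7 = 6
Convert two (English words) → 2 (decimal)
6 × 2 = 12
Convert 0o21 (octal) → 2×8 + 1 = 17 (decimal)
12 + 17 = 29
29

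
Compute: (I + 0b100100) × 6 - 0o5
Convert I (Roman numeral) → 1 (decimal)
Convert 0b100100 (binary) → 32 + 4 = 36 (decimal)
Convert 0o5 (octal) → 5 (decimal)
Expression in decimal: (1 + 36) × 6 - 5
Parentheses first: 1 + 36 = 37
Multiply: 37 × 6 = 222
Subtract: 222 - 5 = 217
217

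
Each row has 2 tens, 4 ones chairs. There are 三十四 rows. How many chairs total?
Convert 2 tens, 4 ones (place-value notation) → 2×10 + 4 = 24 (decimal)
Convert 三十四 (Chinese numeral) → 3×10 + 4 = 34 (decimal)
Compute 24 × 34 = 816
816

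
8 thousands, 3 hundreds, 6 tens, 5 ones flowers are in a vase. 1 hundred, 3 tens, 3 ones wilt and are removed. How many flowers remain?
Convert 8 thousands, 3 hundreds, 6 tens, 5 ones (place-value notation) → 8×1000 + 3×100 + 6×10 + 5 = 8365 (decimal)
Convert 1 hundred, 3 tens, 3 ones (place-value notation) → 1×100 + 3×10 + 3 = 133 (decimal)
Compute 8365 - 133 = 8232
8232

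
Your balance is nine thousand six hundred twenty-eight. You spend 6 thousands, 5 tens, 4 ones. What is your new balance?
Convert nine thousand six hundred twenty-eight (English words) → 9×1000 + 6×100 + 28 = 9628 (decimal)
Convert 6 thousands, 5 tens, 4 ones (place-value notation) → 6×1000 + 5×10 + 4 = 6054 (decimal)
Compute 9628 - 6054 = 3574
3574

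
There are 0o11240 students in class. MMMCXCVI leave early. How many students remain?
Convert 0o11240 (octal) → 1×4096 + 1×512 + 2×64 + 4×8 = 4768 (decimal)
Convert MMMCXCVI (Roman numeral) → 1000 + 1000 + 1000 + 100 + 90 + 5 + 1 = 3196 (decimal)
Compute 4768 - 3196 = 1572
1572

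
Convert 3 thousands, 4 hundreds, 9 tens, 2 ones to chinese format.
Convert 3 thousands, 4 hundreds, 9 tens, 2 ones (place-value notation) → 3×1000 + 4×100 + 9×10 + 2 = 3492 (decimal)
Convert 3492 (decimal) → 3492 = 3×1000 + 4×100 + 9×10 + 2 → 三千四百九十二 (Chinese numeral)
三千四百九十二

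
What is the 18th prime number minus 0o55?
The 18th prime number = 61
Convert 0o55 (octal) → 5×8 + 5 = 45 (decimal)
Compute 61 - 45 = 16
16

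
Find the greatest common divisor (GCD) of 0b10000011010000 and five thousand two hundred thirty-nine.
Convert 0b10000011010000 (binary) → 8192 + 128 + 64 + 16 = 8400 (decimal)
Convert five thousand two hundred thirty-nine (English words) → 5×1000 + 2×100 + 39 = 5239 (decimal)
Compute gcd(8400, 5239) = 1
1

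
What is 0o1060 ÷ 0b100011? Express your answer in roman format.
Convert 0o1060 (octal) → 1×512 + 6×8 = 560 (decimal)
Convert 0b100011 (binary) → 32 + 2 + 1 = 35 (decimal)
Compute 560 ÷ 35 = 16
Convert 16 (decimal) → 16 = 10 + 5 + 1 → XVI (Roman numeral)
XVI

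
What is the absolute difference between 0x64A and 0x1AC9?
Convert 0x64A (hexadecimal) → 6×256 + 4×16 + 10 = 1610 (decimal)
Convert 0x1AC9 (hexadecimal) → 1×4096 + 10×256 + 12×16 + 9 = 6857 (decimal)
Compute |1610 - 6857| = 5247
5247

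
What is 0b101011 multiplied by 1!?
Convert 0b101011 (binary) → 32 + 8 + 2 + 1 = 43 (decimal)
Convert 1! (factorial) → 1 (decimal)
Compute 43 × 1 = 43
43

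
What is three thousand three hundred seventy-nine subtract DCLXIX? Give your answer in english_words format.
Convert three thousand three hundred seventy-nine (English words) → 3×1000 + 3×100 + 79 = 3379 (decimal)
Convert DCLXIX (Roman numeral) → 500 + 100 + 50 + 10 + 9 = 669 (decimal)
Compute 3379 - 669 = 2710
Convert 2710 (decimal) → 2710 = 2×1000 + 7×100 + 10 → two thousand seven hundred ten (English words)
two thousand seven hundred ten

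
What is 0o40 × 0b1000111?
Convert 0o40 (octal) → 4×8 = 32 (decimal)
Convert 0b1000111 (binary) → 64 + 4 + 2 + 1 = 71 (decimal)
Compute 32 × 71 = 2272
2272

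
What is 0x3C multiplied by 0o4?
Convert 0x3C (hexadecimal) → 3×16 + 12 = 60 (decimal)
Convert 0o4 (octal) → 4 (decimal)
Compute 60 × 4 = 240
240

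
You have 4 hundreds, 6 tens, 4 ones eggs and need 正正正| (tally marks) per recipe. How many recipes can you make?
Convert 4 hundreds, 6 tens, 4 ones (place-value notation) → 4×100 + 6×10 + 4 = 464 (decimal)
Convert 正正正| (tally marks) → 5 + 5 + 5 + 1 = 16 (decimal)
Compute 464 ÷ 16 = 29
29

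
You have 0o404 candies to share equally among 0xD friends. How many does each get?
Convert 0o404 (octal) → 4×64 + 4 = 260 (decimal)
Convert 0xD (hexadecimal) → 13 (decimal)
Compute 260 ÷ 13 = 20
20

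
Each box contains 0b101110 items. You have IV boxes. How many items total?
Convert 0b101110 (binary) → 32 + 8 + 4 + 2 = 46 (decimal)
Convert IV (Roman numeral) → 4 (decimal)
Compute 46 × 4 = 184
184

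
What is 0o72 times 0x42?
Convert 0o72 (octal) → 7×8 + 2 = 58 (decimal)
Convert 0x42 (hexadecimal) → 4×16 + 2 = 66 (decimal)
Compute 58 × 66 = 3828
3828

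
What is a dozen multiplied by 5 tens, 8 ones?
Convert a dozen (colloquial) → 12 (decimal)
Convert 5 tens, 8 ones (place-value notation) → 5×10 + 8 = 58 (decimal)
Compute 12 × 58 = 696
696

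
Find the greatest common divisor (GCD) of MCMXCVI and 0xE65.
Convert MCMXCVI (Roman numeral) → 1000 + 900 + 90 + 5 + 1 = 1996 (decimal)
Convert 0xE65 (hexadecimal) → 14×256 + 6×16 + 5 = 3685 (decimal)
Compute gcd(1996, 3685) = 1
1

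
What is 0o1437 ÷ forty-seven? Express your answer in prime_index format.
Convert 0o1437 (octal) → 1×512 + 4×64 + 3×8 + 7 = 799 (decimal)
Convert forty-seven (English words) → 47 (decimal)
Compute 799 ÷ 47 = 17
Convert 17 (decimal) → the 7th prime (prime index)
the 7th prime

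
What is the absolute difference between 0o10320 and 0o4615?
Convert 0o10320 (octal) → 1×4096 + 3×64 + 2×8 = 4304 (decimal)
Convert 0o4615 (octal) → 4×512 + 6×64 + 1×8 + 5 = 2445 (decimal)
Compute |4304 - 2445| = 1859
1859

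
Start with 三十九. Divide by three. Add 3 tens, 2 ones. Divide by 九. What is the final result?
Convert 三十九 (Chinese numeral) → 3×10 + 9 = 39 (decimal)
Start: 39
Convert three (English words) → 3 (decimal)
39 ÷ 3 = 13
Convert 3 tens, 2 ones (place-value notation) → 3×10 + 2 = 32 (decimal)
13 + 32 = 45
Convert 九 (Chinese numeral) → 9 (decimal)
45 ÷ 9 = 5
5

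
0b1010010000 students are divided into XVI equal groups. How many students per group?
Convert 0b1010010000 (binary) → 512 + 128 + 16 = 656 (decimal)
Convert XVI (Roman numeral) → 10 + 5 + 1 = 16 (decimal)
Compute 656 ÷ 16 = 41
41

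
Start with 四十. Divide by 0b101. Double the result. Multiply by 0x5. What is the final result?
Convert 四十 (Chinese numeral) → 4×10 = 40 (decimal)
Start: 40
Convert 0b101 (binary) → 4 + 1 = 5 (decimal)
40 ÷ 5 = 8
8 × 2 = 16
Convert 0x5 (hexadecimal) → 5 (decimal)
16 × 5 = 80
80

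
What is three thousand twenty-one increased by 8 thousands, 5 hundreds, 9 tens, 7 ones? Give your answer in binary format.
Convert three thousand twenty-one (English words) → 3×1000 + 21 = 3021 (decimal)
Convert 8 thousands, 5 hundreds, 9 tens, 7 ones (place-value notation) → 8×1000 + 5×100 + 9×10 + 7 = 8597 (decimal)
Compute 3021 + 8597 = 11618
Convert 11618 (decimal) → 11618 = 8192 + 2048 + 1024 + 256 + 64 + 32 + 2 → 0b10110101100010 (binary)
0b10110101100010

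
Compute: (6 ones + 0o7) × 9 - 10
Convert 6 ones (place-value notation) → 6 (decimal)
Convert 0o7 (octal) → 7 (decimal)
Expression in decimal: (6 + 7) × 9 - 10
Parentheses first: 6 + 7 = 13
Multiply: 13 × 9 = 117
Subtract: 117 - 10 = 107
107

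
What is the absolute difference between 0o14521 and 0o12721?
Convert 0o14521 (octal) → 1×4096 + 4×512 + 5×64 + 2×8 + 1 = 6481 (decimal)
Convert 0o12721 (octal) → 1×4096 + 2×512 + 7×64 + 2×8 + 1 = 5585 (decimal)
Compute |6481 - 5585| = 896
896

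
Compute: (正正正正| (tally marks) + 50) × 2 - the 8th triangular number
Convert 正正正正| (tally marks) → 5 + 5 + 5 + 5 + 1 = 21 (decimal)
Convert the 8th triangular number (triangular index) → 8×9/2 = 36 (decimal)
Expression in decimal: (21 + 50) × 2 - 36
Parentheses first: 21 + 50 = 71
Multiply: 71 × 2 = 142
Subtract: 142 - 36 = 106
106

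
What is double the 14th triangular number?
The 14th triangular number = 14×15/2 = 105
Compute 105 × 2 = 210
210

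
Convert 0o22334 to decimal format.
Convert 0o22334 (octal) → 2×4096 + 2×512 + 3×64 + 3×8 + 4 = 9436 (decimal)
9436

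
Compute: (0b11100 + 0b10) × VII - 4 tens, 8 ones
Convert 0b11100 (binary) → 16 + 8 + 4 = 28 (decimal)
Convert 0b10 (binary) → 2 (decimal)
Convert VII (Roman numeral) → 5 + 1 + 1 = 7 (decimal)
Convert 4 tens, 8 ones (place-value notation) → 4×10 + 8 = 48 (decimal)
Expression in decimal: (28 + 2) × 7 - 48
Parentheses first: 28 + 2 = 30
Multiply: 30 × 7 = 210
Subtract: 210 - 48 = 162
162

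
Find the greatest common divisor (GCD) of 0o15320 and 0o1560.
Convert 0o15320 (octal) → 1×4096 + 5×512 + 3×64 + 2×8 = 6864 (decimal)
Convert 0o1560 (octal) → 1×512 + 5×64 + 6×8 = 880 (decimal)
Compute gcd(6864, 880) = 176
176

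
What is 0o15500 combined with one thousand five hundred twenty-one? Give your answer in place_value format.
Convert 0o15500 (octal) → 1×4096 + 5×512 + 5×64 = 6976 (decimal)
Convert one thousand five hundred twenty-one (English words) → 1×1000 + 5×100 + 21 = 1521 (decimal)
Compute 6976 + 1521 = 8497
Convert 8497 (decimal) → 8497 = 8×1000 + 4×100 + 9×10 + 7 → 8 thousands, 4 hundreds, 9 tens, 7 ones (place-value notation)
8 thousands, 4 hundreds, 9 tens, 7 ones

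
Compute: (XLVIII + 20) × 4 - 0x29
Convert XLVIII (Roman numeral) → 40 + 5 + 1 + 1 + 1 = 48 (decimal)
Convert 0x29 (hexadecimal) → 2×16 + 9 = 41 (decimal)
Expression in decimal: (48 + 20) × 4 - 41
Parentheses first: 48 + 20 = 68
Multiply: 68 × 4 = 272
Subtract: 272 - 41 = 231
231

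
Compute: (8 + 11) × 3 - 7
Parentheses first: 8 + 11 = 19
Multiply: 19 × 3 = 57
Subtract: 57 - 7 = 50
50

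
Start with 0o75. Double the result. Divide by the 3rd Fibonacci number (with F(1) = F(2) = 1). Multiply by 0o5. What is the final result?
Convert 0o75 (octal) → 7×8 + 5 = 61 (decimal)
Start: 61
61 × 2 = 122
Convert the 3rd Fibonacci number (with F(1) = F(2) = 1) (Fibonacci index) → 1, 1, 2 → 2 (decimal)
122 ÷ 2 = 61
Convert 0o5 (octal) → 5 (decimal)
61 × 5 = 305
305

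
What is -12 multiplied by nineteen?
Convert nineteen (English words) → 19 (decimal)
Compute -12 × 19 = -228
-228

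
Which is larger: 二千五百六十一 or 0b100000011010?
Convert 二千五百六十一 (Chinese numeral) → 2×1000 + 5×100 + 6×10 + 1 = 2561 (decimal)
Convert 0b100000011010 (binary) → 2048 + 16 + 8 + 2 = 2074 (decimal)
Compare 2561 vs 2074: larger = 2561
2561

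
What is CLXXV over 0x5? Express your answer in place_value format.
Convert CLXXV (Roman numeral) → 100 + 50 + 10 + 10 + 5 = 175 (decimal)
Convert 0x5 (hexadecimal) → 5 (decimal)
Compute 175 ÷ 5 = 35
Convert 35 (decimal) → 35 = 3×10 + 5 → 3 tens, 5 ones (place-value notation)
3 tens, 5 ones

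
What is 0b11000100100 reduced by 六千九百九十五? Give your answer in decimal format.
Convert 0b11000100100 (binary) → 1024 + 512 + 32 + 4 = 1572 (decimal)
Convert 六千九百九十五 (Chinese numeral) → 6×1000 + 9×100 + 9×10 + 5 = 6995 (decimal)
Compute 1572 - 6995 = -5423
-5423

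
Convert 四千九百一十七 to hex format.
Convert 四千九百一十七 (Chinese numeral) → 4×1000 + 9×100 + 1×10 + 7 = 4917 (decimal)
Convert 4917 (decimal) → 4917 = 1×4096 + 3×256 + 3×16 + 5 → 0x1335 (hexadecimal)
0x1335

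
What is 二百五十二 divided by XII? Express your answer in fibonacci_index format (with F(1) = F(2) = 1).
Convert 二百五十二 (Chinese numeral) → 2×100 + 5×10 + 2 = 252 (decimal)
Convert XII (Roman numeral) → 10 + 1 + 1 = 12 (decimal)
Compute 252 ÷ 12 = 21
Convert 21 (decimal) → 1, 1, 2, 3, 5, 8, 13, 21 → the 8th Fibonacci number (Fibonacci index)
the 8th Fibonacci number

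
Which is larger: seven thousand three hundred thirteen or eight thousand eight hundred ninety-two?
Convert seven thousand three hundred thirteen (English words) → 7×1000 + 3×100 + 13 = 7313 (decimal)
Convert eight thousand eight hundred ninety-two (English words) → 8×1000 + 8×100 + 92 = 8892 (decimal)
Compare 7313 vs 8892: larger = 8892
8892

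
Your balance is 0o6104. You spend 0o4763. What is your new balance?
Convert 0o6104 (octal) → 6×512 + 1×64 + 4 = 3140 (decimal)
Convert 0o4763 (octal) → 4×512 + 7×64 + 6×8 + 3 = 2547 (decimal)
Compute 3140 - 2547 = 593
593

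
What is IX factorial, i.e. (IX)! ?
Convert IX (Roman numeral) → 9 (decimal)
Compute 9! = 362880
362880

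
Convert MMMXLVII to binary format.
Convert MMMXLVII (Roman numeral) → 1000 + 1000 + 1000 + 40 + 5 + 1 + 1 = 3047 (decimal)
Convert 3047 (decimal) → 3047 = 2048 + 512 + 256 + 128 + 64 + 32 + 4 + 2 + 1 → 0b101111100111 (binary)
0b101111100111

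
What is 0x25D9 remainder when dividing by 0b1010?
Convert 0x25D9 (hexadecimal) → 2×4096 + 5×256 + 13×16 + 9 = 9689 (decimal)
Convert 0b1010 (binary) → 8 + 2 = 10 (decimal)
Compute 9689 mod 10 = 9
9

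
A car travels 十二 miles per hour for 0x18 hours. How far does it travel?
Convert 十二 (Chinese numeral) → 1×10 + 2 = 12 (decimal)
Convert 0x18 (hexadecimal) → 1×16 + 8 = 24 (decimal)
Compute 12 × 24 = 288
288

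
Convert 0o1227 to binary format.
Convert 0o1227 (octal) → 1×512 + 2×64 + 2×8 + 7 = 663 (decimal)
Convert 663 (decimal) → 663 = 512 + 128 + 16 + 4 + 2 + 1 → 0b1010010111 (binary)
0b1010010111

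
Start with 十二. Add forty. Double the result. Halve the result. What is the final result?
Convert 十二 (Chinese numeral) → 1×10 + 2 = 12 (decimal)
Start: 12
Convert forty (English words) → 40 (decimal)
12 + 40 = 52
52 × 2 = 104
104 ÷ 2 = 52
52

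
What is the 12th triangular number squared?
The 12th triangular number = 12×13/2 = 78
Compute 78² = 78 × 78 = 6084
6084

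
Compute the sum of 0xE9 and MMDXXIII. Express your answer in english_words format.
Convert 0xE9 (hexadecimal) → 14×16 + 9 = 233 (decimal)
Convert MMDXXIII (Roman numeral) → 1000 + 1000 + 500 + 10 + 10 + 1 + 1 + 1 = 2523 (decimal)
Compute 233 + 2523 = 2756
Convert 2756 (decimal) → 2756 = 2×1000 + 7×100 + 56 → two thousand seven hundred fifty-six (English words)
two thousand seven hundred fifty-six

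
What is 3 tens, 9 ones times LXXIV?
Convert 3 tens, 9 ones (place-value notation) → 3×10 + 9 = 39 (decimal)
Convert LXXIV (Roman numeral) → 50 + 10 + 10 + 4 = 74 (decimal)
Compute 39 × 74 = 2886
2886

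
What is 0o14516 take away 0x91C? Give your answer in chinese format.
Convert 0o14516 (octal) → 1×4096 + 4×512 + 5×64 + 1×8 + 6 = 6478 (decimal)
Convert 0x91C (hexadecimal) → 9×256 + 1×16 + 12 = 2332 (decimal)
Compute 6478 - 2332 = 4146
Convert 4146 (decimal) → 4146 = 4×1000 + 1×100 + 4×10 + 6 → 四千一百四十六 (Chinese numeral)
四千一百四十六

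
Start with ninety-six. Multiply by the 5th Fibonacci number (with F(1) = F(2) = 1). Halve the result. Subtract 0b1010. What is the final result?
Convert ninety-six (English words) → 96 (decimal)
Start: 96
Convert the 5th Fibonacci number (with F(1) = F(2) = 1) (Fibonacci index) → 1, 1, 2, 3, 5 → 5 (decimal)
96 × 5 = 480
480 ÷ 2 = 240
Convert 0b1010 (binary) → 8 + 2 = 10 (decimal)
240 - 10 = 230
230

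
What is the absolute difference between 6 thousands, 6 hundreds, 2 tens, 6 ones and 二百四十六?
Convert 6 thousands, 6 hundreds, 2 tens, 6 ones (place-value notation) → 6×1000 + 6×100 + 2×10 + 6 = 6626 (decimal)
Convert 二百四十六 (Chinese numeral) → 2×100 + 4×10 + 6 = 246 (decimal)
Compute |6626 - 246| = 6380
6380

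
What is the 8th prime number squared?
The 8th prime number = 19
Compute 19² = 19 × 19 = 361
361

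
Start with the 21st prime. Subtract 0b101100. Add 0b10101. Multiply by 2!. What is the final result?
Convert the 21st prime (prime index) → 73 (decimal)
Start: 73
Convert 0b101100 (binary) → 32 + 8 + 4 = 44 (decimal)
73 - 44 = 29
Convert 0b10101 (binary) → 16 + 4 + 1 = 21 (decimal)
29 + 21 = 50
Convert 2! (factorial) → 2 (decimal)
50 × 2 = 100
100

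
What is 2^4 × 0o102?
Convert 2^4 (power) → 16 (decimal)
Convert 0o102 (octal) → 1×64 + 2 = 66 (decimal)
Compute 16 × 66 = 1056
1056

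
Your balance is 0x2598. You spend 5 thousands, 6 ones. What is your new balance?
Convert 0x2598 (hexadecimal) → 2×4096 + 5×256 + 9×16 + 8 = 9624 (decimal)
Convert 5 thousands, 6 ones (place-value notation) → 5×1000 + 6 = 5006 (decimal)
Compute 9624 - 5006 = 4618
4618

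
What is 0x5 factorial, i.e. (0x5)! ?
Convert 0x5 (hexadecimal) → 5 (decimal)
Compute 5! = 120
120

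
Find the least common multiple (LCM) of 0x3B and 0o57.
Convert 0x3B (hexadecimal) → 3×16 + 11 = 59 (decimal)
Convert 0o57 (octal) → 5×8 + 7 = 47 (decimal)
Compute lcm(59, 47) = 2773
2773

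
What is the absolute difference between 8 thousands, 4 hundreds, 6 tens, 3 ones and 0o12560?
Convert 8 thousands, 4 hundreds, 6 tens, 3 ones (place-value notation) → 8×1000 + 4×100 + 6×10 + 3 = 8463 (decimal)
Convert 0o12560 (octal) → 1×4096 + 2×512 + 5×64 + 6×8 = 5488 (decimal)
Compute |8463 - 5488| = 2975
2975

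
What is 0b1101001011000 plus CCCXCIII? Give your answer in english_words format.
Convert 0b1101001011000 (binary) → 4096 + 2048 + 512 + 64 + 16 + 8 = 6744 (decimal)
Convert CCCXCIII (Roman numeral) → 100 + 100 + 100 + 90 + 1 + 1 + 1 = 393 (decimal)
Compute 6744 + 393 = 7137
Convert 7137 (decimal) → 7137 = 7×1000 + 1×100 + 37 → seven thousand one hundred thirty-seven (English words)
seven thousand one hundred thirty-seven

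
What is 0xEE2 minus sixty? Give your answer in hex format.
Convert 0xEE2 (hexadecimal) → 14×256 + 14×16 + 2 = 3810 (decimal)
Convert sixty (English words) → 60 (decimal)
Compute 3810 - 60 = 3750
Convert 3750 (decimal) → 3750 = 14×256 + 10×16 + 6 → 0xEA6 (hexadecimal)
0xEA6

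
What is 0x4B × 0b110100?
Convert 0x4B (hexadecimal) → 4×16 + 11 = 75 (decimal)
Convert 0b110100 (binary) → 32 + 16 + 4 = 52 (decimal)
Compute 75 × 52 = 3900
3900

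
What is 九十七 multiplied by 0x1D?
Convert 九十七 (Chinese numeral) → 9×10 + 7 = 97 (decimal)
Convert 0x1D (hexadecimal) → 1×16 + 13 = 29 (decimal)
Compute 97 × 29 = 2813
2813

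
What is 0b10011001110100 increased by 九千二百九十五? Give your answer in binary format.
Convert 0b10011001110100 (binary) → 8192 + 1024 + 512 + 64 + 32 + 16 + 4 = 9844 (decimal)
Convert 九千二百九十五 (Chinese numeral) → 9×1000 + 2×100 + 9×10 + 5 = 9295 (decimal)
Compute 9844 + 9295 = 19139
Convert 19139 (decimal) → 19139 = 16384 + 2048 + 512 + 128 + 64 + 2 + 1 → 0b100101011000011 (binary)
0b100101011000011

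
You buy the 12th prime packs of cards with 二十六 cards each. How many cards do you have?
Convert 二十六 (Chinese numeral) → 2×10 + 6 = 26 (decimal)
Convert the 12th prime (prime index) → 37 (decimal)
Compute 26 × 37 = 962
962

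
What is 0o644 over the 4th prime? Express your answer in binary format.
Convert 0o644 (octal) → 6×64 + 4×8 + 4 = 420 (decimal)
Convert the 4th prime (prime index) → 7 (decimal)
Compute 420 ÷ 7 = 60
Convert 60 (decimal) → 60 = 32 + 16 + 8 + 4 → 0b111100 (binary)
0b111100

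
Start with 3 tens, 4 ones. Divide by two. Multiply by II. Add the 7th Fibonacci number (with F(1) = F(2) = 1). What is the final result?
Convert 3 tens, 4 ones (place-value notation) → 3×10 + 4 = 34 (decimal)
Start: 34
Convert two (English words) → 2 (decimal)
34 ÷ 2 = 17
Convert II (Roman numeral) → 1 + 1 = 2 (decimal)
17 × 2 = 34
Convert the 7th Fibonacci number (with F(1) = F(2) = 1) (Fibonacci index) → 1, 1, 2, 3, 5, 8, 13 → 13 (decimal)
34 + 13 = 47
47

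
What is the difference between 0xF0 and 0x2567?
Convert 0xF0 (hexadecimal) → 15×16 = 240 (decimal)
Convert 0x2567 (hexadecimal) → 2×4096 + 5×256 + 6×16 + 7 = 9575 (decimal)
Difference: |240 - 9575| = 9335
9335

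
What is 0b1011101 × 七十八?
Convert 0b1011101 (binary) → 64 + 16 + 8 + 4 + 1 = 93 (decimal)
Convert 七十八 (Chinese numeral) → 7×10 + 8 = 78 (decimal)
Compute 93 × 78 = 7254
7254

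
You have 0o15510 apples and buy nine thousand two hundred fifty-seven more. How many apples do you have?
Convert 0o15510 (octal) → 1×4096 + 5×512 + 5×64 + 1×8 = 6984 (decimal)
Convert nine thousand two hundred fifty-seven (English words) → 9×1000 + 2×100 + 57 = 9257 (decimal)
Compute 6984 + 9257 = 16241
16241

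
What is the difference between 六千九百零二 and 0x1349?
Convert 六千九百零二 (Chinese numeral) → 6×1000 + 9×100 + 2 = 6902 (decimal)
Convert 0x1349 (hexadecimal) → 1×4096 + 3×256 + 4×16 + 9 = 4937 (decimal)
Difference: |6902 - 4937| = 1965
1965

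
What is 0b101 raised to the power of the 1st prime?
Convert 0b101 (binary) → 4 + 1 = 5 (decimal)
Convert the 1st prime (prime index) → 2 (decimal)
Compute 5 ^ 2 = 25
25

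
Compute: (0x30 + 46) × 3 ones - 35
Convert 0x30 (hexadecimal) → 3×16 = 48 (decimal)
Convert 3 ones (place-value notation) → 3 (decimal)
Expression in decimal: (48 + 46) × 3 - 35
Parentheses first: 48 + 46 = 94
Multiply: 94 × 3 = 282
Subtract: 282 - 35 = 247
247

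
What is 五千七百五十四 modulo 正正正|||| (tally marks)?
Convert 五千七百五十四 (Chinese numeral) → 5×1000 + 7×100 + 5×10 + 4 = 5754 (decimal)
Convert 正正正|||| (tally marks) → 5 + 5 + 5 + 4 = 19 (decimal)
Compute 5754 mod 19 = 16
16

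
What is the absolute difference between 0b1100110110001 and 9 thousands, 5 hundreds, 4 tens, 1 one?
Convert 0b1100110110001 (binary) → 4096 + 2048 + 256 + 128 + 32 + 16 + 1 = 6577 (decimal)
Convert 9 thousands, 5 hundreds, 4 tens, 1 one (place-value notation) → 9×1000 + 5×100 + 4×10 + 1 = 9541 (decimal)
Compute |6577 - 9541| = 2964
2964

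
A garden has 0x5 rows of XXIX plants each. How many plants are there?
Convert XXIX (Roman numeral) → 10 + 10 + 9 = 29 (decimal)
Convert 0x5 (hexadecimal) → 5 (decimal)
Compute 29 × 5 = 145
145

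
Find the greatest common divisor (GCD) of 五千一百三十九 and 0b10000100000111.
Convert 五千一百三十九 (Chinese numeral) → 5×1000 + 1×100 + 3×10 + 9 = 5139 (decimal)
Convert 0b10000100000111 (binary) → 8192 + 256 + 4 + 2 + 1 = 8455 (decimal)
Compute gcd(5139, 8455) = 1
1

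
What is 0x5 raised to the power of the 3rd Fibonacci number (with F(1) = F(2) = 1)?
Convert 0x5 (hexadecimal) → 5 (decimal)
Convert the 3rd Fibonacci number (with F(1) = F(2) = 1) (Fibonacci index) → 1, 1, 2 → 2 (decimal)
Compute 5 ^ 2 = 25
25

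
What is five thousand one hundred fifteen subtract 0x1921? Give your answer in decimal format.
Convert five thousand one hundred fifteen (English words) → 5×1000 + 1×100 + 15 = 5115 (decimal)
Convert 0x1921 (hexadecimal) → 1×4096 + 9×256 + 2×16 + 1 = 6433 (decimal)
Compute 5115 - 6433 = -1318
-1318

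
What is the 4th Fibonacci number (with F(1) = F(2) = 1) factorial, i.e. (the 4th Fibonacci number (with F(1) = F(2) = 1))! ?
Convert the 4th Fibonacci number (with F(1) = F(2) = 1) (Fibonacci index) → 1, 1, 2, 3 → 3 (decimal)
Compute 3! = 6
6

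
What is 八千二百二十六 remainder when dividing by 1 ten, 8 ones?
Convert 八千二百二十六 (Chinese numeral) → 8×1000 + 2×100 + 2×10 + 6 = 8226 (decimal)
Convert 1 ten, 8 ones (place-value notation) → 1×10 + 8 = 18 (decimal)
Compute 8226 mod 18 = 0
0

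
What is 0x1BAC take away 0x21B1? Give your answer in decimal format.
Convert 0x1BAC (hexadecimal) → 1×4096 + 11×256 + 10×16 + 12 = 7084 (decimal)
Convert 0x21B1 (hexadecimal) → 2×4096 + 1×256 + 11×16 + 1 = 8625 (decimal)
Compute 7084 - 8625 = -1541
-1541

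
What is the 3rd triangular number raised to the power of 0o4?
Convert the 3rd triangular number (triangular index) → 3×4/2 = 6 (decimal)
Convert 0o4 (octal) → 4 (decimal)
Compute 6 ^ 4 = 1296
1296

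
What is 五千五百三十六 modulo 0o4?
Convert 五千五百三十六 (Chinese numeral) → 5×1000 + 5×100 + 3×10 + 6 = 5536 (decimal)
Convert 0o4 (octal) → 4 (decimal)
Compute 5536 mod 4 = 0
0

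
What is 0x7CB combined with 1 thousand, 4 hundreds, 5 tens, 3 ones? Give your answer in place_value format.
Convert 0x7CB (hexadecimal) → 7×256 + 12×16 + 11 = 1995 (decimal)
Convert 1 thousand, 4 hundreds, 5 tens, 3 ones (place-value notation) → 1×1000 + 4×100 + 5×10 + 3 = 1453 (decimal)
Compute 1995 + 1453 = 3448
Convert 3448 (decimal) → 3448 = 3×1000 + 4×100 + 4×10 + 8 → 3 thousands, 4 hundreds, 4 tens, 8 ones (place-value notation)
3 thousands, 4 hundreds, 4 tens, 8 ones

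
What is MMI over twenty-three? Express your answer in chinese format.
Convert MMI (Roman numeral) → 1000 + 1000 + 1 = 2001 (decimal)
Convert twenty-three (English words) → 23 (decimal)
Compute 2001 ÷ 23 = 87
Convert 87 (decimal) → 87 = 8×10 + 7 → 八十七 (Chinese numeral)
八十七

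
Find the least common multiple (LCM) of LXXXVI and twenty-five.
Convert LXXXVI (Roman numeral) → 50 + 10 + 10 + 10 + 5 + 1 = 86 (decimal)
Convert twenty-five (English words) → 25 (decimal)
Compute lcm(86, 25) = 2150
2150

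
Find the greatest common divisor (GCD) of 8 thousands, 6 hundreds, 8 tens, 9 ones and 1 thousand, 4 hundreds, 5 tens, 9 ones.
Convert 8 thousands, 6 hundreds, 8 tens, 9 ones (place-value notation) → 8×1000 + 6×100 + 8×10 + 9 = 8689 (decimal)
Convert 1 thousand, 4 hundreds, 5 tens, 9 ones (place-value notation) → 1×1000 + 4×100 + 5×10 + 9 = 1459 (decimal)
Compute gcd(8689, 1459) = 1
1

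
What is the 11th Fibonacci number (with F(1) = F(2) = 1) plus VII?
The 11th Fibonacci number (with F(1) = F(2) = 1): 1, 1, 2, 3, 5, 8, 13, 21, 34, 55, 89 → 89
Convert VII (Roman numeral) → 5 + 1 + 1 = 7 (decimal)
Compute 89 + 7 = 96
96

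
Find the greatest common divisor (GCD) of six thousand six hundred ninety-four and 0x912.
Convert six thousand six hundred ninety-four (English words) → 6×1000 + 6×100 + 94 = 6694 (decimal)
Convert 0x912 (hexadecimal) → 9×256 + 1×16 + 2 = 2322 (decimal)
Compute gcd(6694, 2322) = 2
2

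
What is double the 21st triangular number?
The 21st triangular number = 21×22/2 = 231
Compute 231 × 2 = 462
462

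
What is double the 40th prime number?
The 40th prime number = 173
Compute 173 × 2 = 346
346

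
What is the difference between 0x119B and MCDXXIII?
Convert 0x119B (hexadecimal) → 1×4096 + 1×256 + 9×16 + 11 = 4507 (decimal)
Convert MCDXXIII (Roman numeral) → 1000 + 400 + 10 + 10 + 1 + 1 + 1 = 1423 (decimal)
Difference: |4507 - 1423| = 3084
3084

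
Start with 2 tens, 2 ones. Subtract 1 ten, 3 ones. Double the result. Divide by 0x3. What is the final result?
Convert 2 tens, 2 ones (place-value notation) → 2×10 + 2 = 22 (decimal)
Start: 22
Convert 1 ten, 3 ones (place-value notation) → 1×10 + 3 = 13 (decimal)
22 - 13 = 9
9 × 2 = 18
Convert 0x3 (hexadecimal) → 3 (decimal)
18 ÷ 3 = 6
6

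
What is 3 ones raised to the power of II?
Convert 3 ones (place-value notation) → 3 (decimal)
Convert II (Roman numeral) → 1 + 1 = 2 (decimal)
Compute 3 ^ 2 = 9
9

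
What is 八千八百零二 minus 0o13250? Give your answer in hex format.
Convert 八千八百零二 (Chinese numeral) → 8×1000 + 8×100 + 2 = 8802 (decimal)
Convert 0o13250 (octal) → 1×4096 + 3×512 + 2×64 + 5×8 = 5800 (decimal)
Compute 8802 - 5800 = 3002
Convert 3002 (decimal) → 3002 = 11×256 + 11×16 + 10 → 0xBBA (hexadecimal)
0xBBA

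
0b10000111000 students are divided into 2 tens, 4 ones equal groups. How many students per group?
Convert 0b10000111000 (binary) → 1024 + 32 + 16 + 8 = 1080 (decimal)
Convert 2 tens, 4 ones (place-value notation) → 2×10 + 4 = 24 (decimal)
Compute 1080 ÷ 24 = 45
45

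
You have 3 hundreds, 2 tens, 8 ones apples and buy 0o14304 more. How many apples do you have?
Convert 3 hundreds, 2 tens, 8 ones (place-value notation) → 3×100 + 2×10 + 8 = 328 (decimal)
Convert 0o14304 (octal) → 1×4096 + 4×512 + 3×64 + 4 = 6340 (decimal)
Compute 328 + 6340 = 6668
6668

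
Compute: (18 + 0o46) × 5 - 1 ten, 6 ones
Convert 0o46 (octal) → 4×8 + 6 = 38 (decimal)
Convert 1 ten, 6 ones (place-value notation) → 1×10 + 6 = 16 (decimal)
Expression in decimal: (18 + 38) × 5 - 16
Parentheses first: 18 + 38 = 56
Multiply: 56 × 5 = 280
Subtract: 280 - 16 = 264
264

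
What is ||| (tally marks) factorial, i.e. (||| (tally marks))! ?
Convert ||| (tally marks) → 3 (decimal)
Compute 3! = 6
6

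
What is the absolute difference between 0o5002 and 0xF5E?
Convert 0o5002 (octal) → 5×512 + 2 = 2562 (decimal)
Convert 0xF5E (hexadecimal) → 15×256 + 5×16 + 14 = 3934 (decimal)
Compute |2562 - 3934| = 1372
1372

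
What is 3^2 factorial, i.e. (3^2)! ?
Convert 3^2 (power) → 9 (decimal)
Compute 9! = 362880
362880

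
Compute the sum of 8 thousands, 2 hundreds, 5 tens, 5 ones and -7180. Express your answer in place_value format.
Convert 8 thousands, 2 hundreds, 5 tens, 5 ones (place-value notation) → 8×1000 + 2×100 + 5×10 + 5 = 8255 (decimal)
Compute 8255 + -7180 = 1075
Convert 1075 (decimal) → 1075 = 1×1000 + 7×10 + 5 → 1 thousand, 7 tens, 5 ones (place-value notation)
1 thousand, 7 tens, 5 ones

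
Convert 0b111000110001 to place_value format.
Convert 0b111000110001 (binary) → 2048 + 1024 + 512 + 32 + 16 + 1 = 3633 (decimal)
Convert 3633 (decimal) → 3633 = 3×1000 + 6×100 + 3×10 + 3 → 3 thousands, 6 hundreds, 3 tens, 3 ones (place-value notation)
3 thousands, 6 hundreds, 3 tens, 3 ones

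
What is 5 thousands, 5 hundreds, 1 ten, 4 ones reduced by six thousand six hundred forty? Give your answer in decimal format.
Convert 5 thousands, 5 hundreds, 1 ten, 4 ones (place-value notation) → 5×1000 + 5×100 + 1×10 + 4 = 5514 (decimal)
Convert six thousand six hundred forty (English words) → 6×1000 + 6×100 + 40 = 6640 (decimal)
Compute 5514 - 6640 = -1126
-1126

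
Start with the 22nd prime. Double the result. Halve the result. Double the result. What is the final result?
Convert the 22nd prime (prime index) → 79 (decimal)
Start: 79
79 × 2 = 158
158 ÷ 2 = 79
79 × 2 = 158
158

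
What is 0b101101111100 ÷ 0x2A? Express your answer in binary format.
Convert 0b101101111100 (binary) → 2048 + 512 + 256 + 64 + 32 + 16 + 8 + 4 = 2940 (decimal)
Convert 0x2A (hexadecimal) → 2×16 + 10 = 42 (decimal)
Compute 2940 ÷ 42 = 70
Convert 70 (decimal) → 70 = 64 + 4 + 2 → 0b1000110 (binary)
0b1000110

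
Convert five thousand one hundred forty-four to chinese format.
Convert five thousand one hundred forty-four (English words) → 5×1000 + 1×100 + 44 = 5144 (decimal)
Convert 5144 (decimal) → 5144 = 5×1000 + 1×100 + 4×10 + 4 → 五千一百四十四 (Chinese numeral)
五千一百四十四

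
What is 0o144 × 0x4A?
Convert 0o144 (octal) → 1×64 + 4×8 + 4 = 100 (decimal)
Convert 0x4A (hexadecimal) → 4×16 + 10 = 74 (decimal)
Compute 100 × 74 = 7400
7400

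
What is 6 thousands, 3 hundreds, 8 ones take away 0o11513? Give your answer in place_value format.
Convert 6 thousands, 3 hundreds, 8 ones (place-value notation) → 6×1000 + 3×100 + 8 = 6308 (decimal)
Convert 0o11513 (octal) → 1×4096 + 1×512 + 5×64 + 1×8 + 3 = 4939 (decimal)
Compute 6308 - 4939 = 1369
Convert 1369 (decimal) → 1369 = 1×1000 + 3×100 + 6×10 + 9 → 1 thousand, 3 hundreds, 6 tens, 9 ones (place-value notation)
1 thousand, 3 hundreds, 6 tens, 9 ones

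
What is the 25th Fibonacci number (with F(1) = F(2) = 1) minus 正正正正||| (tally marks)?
The 25th Fibonacci number (with F(1) = F(2) = 1) = 75025
Convert 正正正正||| (tally marks) → 5 + 5 + 5 + 5 + 3 = 23 (decimal)
Compute 75025 - 23 = 75002
75002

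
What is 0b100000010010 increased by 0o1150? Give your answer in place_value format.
Convert 0b100000010010 (binary) → 2048 + 16 + 2 = 2066 (decimal)
Convert 0o1150 (octal) → 1×512 + 1×64 + 5×8 = 616 (decimal)
Compute 2066 + 616 = 2682
Convert 2682 (decimal) → 2682 = 2×1000 + 6×100 + 8×10 + 2 → 2 thousands, 6 hundreds, 8 tens, 2 ones (place-value notation)
2 thousands, 6 hundreds, 8 tens, 2 ones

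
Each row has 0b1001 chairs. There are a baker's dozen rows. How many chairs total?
Convert 0b1001 (binary) → 8 + 1 = 9 (decimal)
Convert a baker's dozen (colloquial) → 13 (decimal)
Compute 9 × 13 = 117
117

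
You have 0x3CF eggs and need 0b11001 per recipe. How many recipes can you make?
Convert 0x3CF (hexadecimal) → 3×256 + 12×16 + 15 = 975 (decimal)
Convert 0b11001 (binary) → 16 + 8 + 1 = 25 (decimal)
Compute 975 ÷ 25 = 39
39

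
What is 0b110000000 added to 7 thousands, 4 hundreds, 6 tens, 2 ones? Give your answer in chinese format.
Convert 0b110000000 (binary) → 256 + 128 = 384 (decimal)
Convert 7 thousands, 4 hundreds, 6 tens, 2 ones (place-value notation) → 7×1000 + 4×100 + 6×10 + 2 = 7462 (decimal)
Compute 384 + 7462 = 7846
Convert 7846 (decimal) → 7846 = 7×1000 + 8×100 + 4×10 + 6 → 七千八百四十六 (Chinese numeral)
七千八百四十六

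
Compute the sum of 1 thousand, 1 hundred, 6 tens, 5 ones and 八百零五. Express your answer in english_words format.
Convert 1 thousand, 1 hundred, 6 tens, 5 ones (place-value notation) → 1×1000 + 1×100 + 6×10 + 5 = 1165 (decimal)
Convert 八百零五 (Chinese numeral) → 8×100 + 5 = 805 (decimal)
Compute 1165 + 805 = 1970
Convert 1970 (decimal) → 1970 = 1×1000 + 9×100 + 70 → one thousand nine hundred seventy (English words)
one thousand nine hundred seventy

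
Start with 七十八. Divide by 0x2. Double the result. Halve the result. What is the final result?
Convert 七十八 (Chinese numeral) → 7×10 + 8 = 78 (decimal)
Start: 78
Convert 0x2 (hexadecimal) → 2 (decimal)
78 ÷ 2 = 39
39 × 2 = 78
78 ÷ 2 = 39
39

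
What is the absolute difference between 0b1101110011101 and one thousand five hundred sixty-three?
Convert 0b1101110011101 (binary) → 4096 + 2048 + 512 + 256 + 128 + 16 + 8 + 4 + 1 = 7069 (decimal)
Convert one thousand five hundred sixty-three (English words) → 1×1000 + 5×100 + 63 = 1563 (decimal)
Compute |7069 - 1563| = 5506
5506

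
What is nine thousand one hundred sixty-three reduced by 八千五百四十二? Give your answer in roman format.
Convert nine thousand one hundred sixty-three (English words) → 9×1000 + 1×100 + 63 = 9163 (decimal)
Convert 八千五百四十二 (Chinese numeral) → 8×1000 + 5×100 + 4×10 + 2 = 8542 (decimal)
Compute 9163 - 8542 = 621
Convert 621 (decimal) → 621 = 500 + 100 + 10 + 10 + 1 → DCXXI (Roman numeral)
DCXXI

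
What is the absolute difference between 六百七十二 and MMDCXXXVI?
Convert 六百七十二 (Chinese numeral) → 6×100 + 7×10 + 2 = 672 (decimal)
Convert MMDCXXXVI (Roman numeral) → 1000 + 1000 + 500 + 100 + 10 + 10 + 10 + 5 + 1 = 2636 (decimal)
Compute |672 - 2636| = 1964
1964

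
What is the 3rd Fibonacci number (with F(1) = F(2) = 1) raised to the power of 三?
Convert the 3rd Fibonacci number (with F(1) = F(2) = 1) (Fibonacci index) → 1, 1, 2 → 2 (decimal)
Convert 三 (Chinese numeral) → 3 (decimal)
Compute 2 ^ 3 = 8
8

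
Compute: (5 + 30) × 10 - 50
Parentheses first: 5 + 30 = 35
Multiply: 35 × 10 = 350
Subtract: 350 - 50 = 300
300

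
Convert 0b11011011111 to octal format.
Convert 0b11011011111 (binary) → 1024 + 512 + 128 + 64 + 16 + 8 + 4 + 2 + 1 = 1759 (decimal)
Convert 1759 (decimal) → 1759 = 3×512 + 3×64 + 3×8 + 7 → 0o3337 (octal)
0o3337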